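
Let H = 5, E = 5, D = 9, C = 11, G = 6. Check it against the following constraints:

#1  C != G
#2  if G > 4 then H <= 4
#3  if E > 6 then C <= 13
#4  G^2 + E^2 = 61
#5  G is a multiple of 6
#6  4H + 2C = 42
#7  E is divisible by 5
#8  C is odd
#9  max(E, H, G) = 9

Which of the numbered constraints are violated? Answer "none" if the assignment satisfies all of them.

Constraints 2, 9 are violated.

#1 C = 11, G = 6; distinct  yes
#2 G = 6 > 4, so we need H ≤ 4; but H = 5 > 4  no
#3 E = 5, not > 6; antecedent false, conditional vacuously true  yes
#4 G^2 + E^2 = 6^2 + 5^2 = 36 + 25 = 61  yes
#5 6 / 6 = 1, so 6 divides 6  yes
#6 4H + 2C = 4(5) + 2(11) = 42  yes
#7 5 / 5 = 1, so 5 divides 5  yes
#8 C = 11 is odd  yes
#9 max(5, 5, 6) = 6, not 9  no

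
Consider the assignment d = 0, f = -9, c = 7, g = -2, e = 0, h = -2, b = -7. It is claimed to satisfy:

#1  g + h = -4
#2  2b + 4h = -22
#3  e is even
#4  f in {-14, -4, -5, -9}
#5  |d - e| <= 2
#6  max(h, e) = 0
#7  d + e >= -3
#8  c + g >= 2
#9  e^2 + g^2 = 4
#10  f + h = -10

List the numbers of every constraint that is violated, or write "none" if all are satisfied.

#1 g + h = -2 + (-2) = -4  yes
#2 2b + 4h = 2(-7) + 4(-2) = -22  yes
#3 e = 0 is even  yes
#4 f = -9 is in {-14, -4, -5, -9}  yes
#5 |0 - 0| = 0; 0 ≤ 2  yes
#6 max(-2, 0) = 0  yes
#7 d + e = 0 + 0 = 0; 0 ≥ -3  yes
#8 c + g = 7 + (-2) = 5; 5 ≥ 2  yes
#9 e^2 + g^2 = 0^2 + (-2)^2 = 0 + 4 = 4  yes
#10 f + h = -9 + (-2) = -11, not -10  no

Violated: 10.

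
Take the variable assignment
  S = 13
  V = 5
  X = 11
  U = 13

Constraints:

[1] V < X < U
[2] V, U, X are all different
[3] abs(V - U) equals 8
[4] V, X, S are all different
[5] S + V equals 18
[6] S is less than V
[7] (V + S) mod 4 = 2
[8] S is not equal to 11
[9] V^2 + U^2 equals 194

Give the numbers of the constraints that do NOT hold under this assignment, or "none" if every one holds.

[1] values 5 < 11 < 13 — satisfied.
[2] values 5, 13, 11 are pairwise distinct — satisfied.
[3] abs(5 - 13) = 8 — satisfied.
[4] values 5, 11, 13 are pairwise distinct — satisfied.
[5] S + V = 13 + 5 = 18 — satisfied.
[6] S = 13, V = 5; 13 ≥ 5 (want <) — violated.
[7] V + S = 18; 18 mod 4 = 2 — satisfied.
[8] S = 13, and 13 ≠ 11 — satisfied.
[9] V^2 + U^2 = 5^2 + 13^2 = 25 + 169 = 194 — satisfied.

The assignment fails constraint 6.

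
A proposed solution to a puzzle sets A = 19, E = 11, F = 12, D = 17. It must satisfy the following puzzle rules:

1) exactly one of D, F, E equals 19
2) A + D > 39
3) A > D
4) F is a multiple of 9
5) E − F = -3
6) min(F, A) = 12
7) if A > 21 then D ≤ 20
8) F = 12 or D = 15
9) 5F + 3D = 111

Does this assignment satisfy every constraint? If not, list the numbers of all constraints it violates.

Constraints 1, 2, 4, and 5 are violated.

1) D=17, F=12, E=11; 0 of them equal 19, not exactly one  no
2) A + D = 19 + 17 = 36; 36 ≤ 39, bound 39 not met  no
3) A = 19, D = 17; 19 > 17  yes
4) 12 = 9×1 + 3, so 9 does not divide 12  no
5) E − F = 11 − 12 = -1, not -3  no
6) min(12, 19) = 12  yes
7) A = 19, not > 21; antecedent false, conditional vacuously true  yes
8) F = 12 = 12 (first disjunct)  yes
9) 5F + 3D = 5(12) + 3(17) = 111  yes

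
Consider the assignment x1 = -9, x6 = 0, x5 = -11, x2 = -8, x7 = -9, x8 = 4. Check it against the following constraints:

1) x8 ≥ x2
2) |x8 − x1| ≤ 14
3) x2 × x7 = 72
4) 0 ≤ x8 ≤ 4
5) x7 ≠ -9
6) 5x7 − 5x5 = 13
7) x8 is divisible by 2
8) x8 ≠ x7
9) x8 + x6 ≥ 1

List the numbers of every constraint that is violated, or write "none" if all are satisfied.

The assignment fails constraints 5 and 6.

1) x8 = 4, x2 = -8; 4 ≥ -8  yes
2) |4 − (-9)| = 13; 13 ≤ 14  yes
3) x2 × x7 = -8 × (-9) = 72  yes
4) x8 = 4 lies in [0, 4]  yes
5) x7 = -9, but -9 is required to differ  no
6) 5x7 − 5x5 = 5(-9) − 5(-11) = 10, not 13  no
7) 4 / 2 = 2, so 2 divides 4  yes
8) x8 = 4, x7 = -9; distinct  yes
9) x8 + x6 = 4 + 0 = 4; 4 ≥ 1  yes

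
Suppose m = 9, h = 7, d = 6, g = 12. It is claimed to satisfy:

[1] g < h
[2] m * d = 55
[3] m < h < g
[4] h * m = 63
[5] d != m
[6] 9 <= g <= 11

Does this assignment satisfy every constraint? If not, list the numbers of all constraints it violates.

The assignment fails constraints 1, 2, 3, and 6.

[1] g = 12, h = 7; 12 ≥ 7 (want <) — violated.
[2] m * d = 9 * 6 = 54, not 55 — violated.
[3] values 9, 7, 12; m = 9 is not < h = 7 — violated.
[4] h * m = 7 * 9 = 63 — satisfied.
[5] d = 6, m = 9; distinct — satisfied.
[6] g = 12 is outside [9, 11] — violated.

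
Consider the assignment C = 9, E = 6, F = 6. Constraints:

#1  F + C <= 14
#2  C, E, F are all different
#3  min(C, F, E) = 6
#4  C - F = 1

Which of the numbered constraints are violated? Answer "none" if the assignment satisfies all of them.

#1 F + C = 6 + 9 = 15; 15 > 14, bound 14 not met — violated.
#2 E = F = 6, not all different — violated.
#3 min(9, 6, 6) = 6 — satisfied.
#4 C - F = 9 - 6 = 3, not 1 — violated.

No — constraints 1, 2, and 4 are not satisfied.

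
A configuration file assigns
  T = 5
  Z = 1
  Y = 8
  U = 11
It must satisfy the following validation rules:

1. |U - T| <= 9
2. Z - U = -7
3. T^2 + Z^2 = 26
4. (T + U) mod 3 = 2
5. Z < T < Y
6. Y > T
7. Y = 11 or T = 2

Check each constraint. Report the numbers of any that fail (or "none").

1. |11 - 5| = 6; 6 ≤ 9 — OK.
2. Z - U = 1 - 11 = -10, not -7 — violated.
3. T^2 + Z^2 = 5^2 + 1^2 = 25 + 1 = 26 — OK.
4. T + U = 16; 16 mod 3 = 1, not 2 — violated.
5. values 1 < 5 < 8 — OK.
6. Y = 8, T = 5; 8 > 5 — OK.
7. Y = 8 ≠ 11 and T = 5 ≠ 2; both disjuncts false — violated.

The assignment fails constraints 2, 4, 7.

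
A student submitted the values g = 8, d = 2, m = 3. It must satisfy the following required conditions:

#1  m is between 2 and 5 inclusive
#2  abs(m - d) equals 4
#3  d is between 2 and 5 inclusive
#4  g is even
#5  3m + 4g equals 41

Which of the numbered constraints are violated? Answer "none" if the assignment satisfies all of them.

No — constraint 2 is not satisfied.

#1 m = 3 lies in [2, 5] — holds.
#2 abs(3 - 2) = 1, not 4 — does not hold.
#3 d = 2 lies in [2, 5] — holds.
#4 g = 8 is even — holds.
#5 3m + 4g = 3(3) + 4(8) = 41 — holds.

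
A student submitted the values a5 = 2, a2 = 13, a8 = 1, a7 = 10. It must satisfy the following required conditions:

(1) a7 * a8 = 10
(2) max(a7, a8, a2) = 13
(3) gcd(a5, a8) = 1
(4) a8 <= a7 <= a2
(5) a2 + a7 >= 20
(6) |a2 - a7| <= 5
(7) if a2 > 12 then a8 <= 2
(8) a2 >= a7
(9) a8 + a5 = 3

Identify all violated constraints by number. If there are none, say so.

(1) a7 * a8 = 10 * 1 = 10  ✓
(2) max(10, 1, 13) = 13  ✓
(3) gcd(2, 1) = 1  ✓
(4) values 1 <= 10 <= 13  ✓
(5) a2 + a7 = 13 + 10 = 23; 23 ≥ 20  ✓
(6) |13 - 10| = 3; 3 ≤ 5  ✓
(7) a2 = 13 > 12, so we need a8 ≤ 2; a8 = 1 ≤ 2  ✓
(8) a2 = 13, a7 = 10; 13 ≥ 10  ✓
(9) a8 + a5 = 1 + 2 = 3  ✓

Yes — all constraints hold.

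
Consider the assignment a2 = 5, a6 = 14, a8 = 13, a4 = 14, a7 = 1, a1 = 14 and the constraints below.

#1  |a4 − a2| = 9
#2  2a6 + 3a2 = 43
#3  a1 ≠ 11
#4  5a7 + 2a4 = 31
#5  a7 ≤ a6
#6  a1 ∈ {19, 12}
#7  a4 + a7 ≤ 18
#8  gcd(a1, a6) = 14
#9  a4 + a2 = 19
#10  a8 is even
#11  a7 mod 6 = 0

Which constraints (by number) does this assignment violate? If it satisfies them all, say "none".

The assignment fails constraints 4, 6, 10, 11.

#1 |14 − 5| = 9  holds
#2 2a6 + 3a2 = 2(14) + 3(5) = 43  holds
#3 a1 = 14, and 14 ≠ 11  holds
#4 5a7 + 2a4 = 5(1) + 2(14) = 33, not 31  fails
#5 a7 = 1, a6 = 14; 1 ≤ 14  holds
#6 a1 = 14 is not in {19, 12}  fails
#7 a4 + a7 = 14 + 1 = 15; 15 ≤ 18  holds
#8 gcd(14, 14) = 14  holds
#9 a4 + a2 = 14 + 5 = 19  holds
#10 a8 = 13 is odd  fails
#11 1 mod 6 = 1, not 0  fails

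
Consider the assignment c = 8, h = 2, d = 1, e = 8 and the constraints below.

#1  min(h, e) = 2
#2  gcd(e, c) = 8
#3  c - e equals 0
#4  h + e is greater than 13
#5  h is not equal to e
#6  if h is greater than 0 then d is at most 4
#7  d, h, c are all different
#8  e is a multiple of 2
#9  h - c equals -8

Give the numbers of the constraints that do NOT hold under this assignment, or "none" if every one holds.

The assignment fails constraints 4, 9.

#1 min(2, 8) = 2  OK
#2 gcd(8, 8) = 8  OK
#3 c - e = 8 - 8 = 0  OK
#4 h + e = 2 + 8 = 10; 10 ≤ 13, bound 13 not met  FAIL
#5 h = 2, e = 8; distinct  OK
#6 h = 2 > 0, so we need d ≤ 4; d = 1 ≤ 4  OK
#7 values 1, 2, 8 are pairwise distinct  OK
#8 8 / 2 = 4, so 2 divides 8  OK
#9 h - c = 2 - 8 = -6, not -8  FAIL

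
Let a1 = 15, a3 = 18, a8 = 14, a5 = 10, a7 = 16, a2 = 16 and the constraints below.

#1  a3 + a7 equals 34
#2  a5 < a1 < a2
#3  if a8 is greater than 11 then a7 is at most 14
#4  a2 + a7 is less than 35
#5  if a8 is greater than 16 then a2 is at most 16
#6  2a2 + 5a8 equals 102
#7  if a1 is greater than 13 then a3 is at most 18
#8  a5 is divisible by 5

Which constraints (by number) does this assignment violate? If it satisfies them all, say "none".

No — constraint 3 is not satisfied.

#1 a3 + a7 = 18 + 16 = 34  yes
#2 values 10 < 15 < 16  yes
#3 a8 = 14 > 11, so we need a7 ≤ 14; but a7 = 16 > 14  no
#4 a2 + a7 = 16 + 16 = 32; 32 < 35  yes
#5 a8 = 14, not > 16; antecedent false, conditional vacuously true  yes
#6 2a2 + 5a8 = 2(16) + 5(14) = 102  yes
#7 a1 = 15 > 13, so we need a3 ≤ 18; a3 = 18 ≤ 18  yes
#8 10 / 5 = 2, so 5 divides 10  yes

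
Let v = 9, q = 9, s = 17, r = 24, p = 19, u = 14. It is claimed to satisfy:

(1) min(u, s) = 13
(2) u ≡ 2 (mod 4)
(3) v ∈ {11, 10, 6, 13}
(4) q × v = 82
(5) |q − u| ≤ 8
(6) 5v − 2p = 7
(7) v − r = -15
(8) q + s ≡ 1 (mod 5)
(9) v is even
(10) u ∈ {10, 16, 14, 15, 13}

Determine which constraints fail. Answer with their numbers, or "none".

(1) min(14, 17) = 14, not 13 — violated.
(2) 14 mod 4 = 2 — OK.
(3) v = 9 is not in {11, 10, 6, 13} — violated.
(4) q × v = 9 × 9 = 81, not 82 — violated.
(5) |9 − 14| = 5; 5 ≤ 8 — OK.
(6) 5v − 2p = 5(9) − 2(19) = 7 — OK.
(7) v − r = 9 − 24 = -15 — OK.
(8) q + s = 26; 26 mod 5 = 1 — OK.
(9) v = 9 is odd — violated.
(10) u = 14 is in {10, 16, 14, 15, 13} — OK.

Constraints 1, 3, 4, 9 do not hold.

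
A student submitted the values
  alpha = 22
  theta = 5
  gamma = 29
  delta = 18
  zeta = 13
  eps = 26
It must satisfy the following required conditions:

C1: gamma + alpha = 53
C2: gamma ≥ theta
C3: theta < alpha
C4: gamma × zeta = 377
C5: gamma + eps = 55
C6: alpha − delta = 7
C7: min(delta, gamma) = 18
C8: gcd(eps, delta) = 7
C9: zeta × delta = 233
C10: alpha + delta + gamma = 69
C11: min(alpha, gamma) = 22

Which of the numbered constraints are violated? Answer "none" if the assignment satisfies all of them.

C1: gamma + alpha = 29 + 22 = 51, not 53 — violated.
C2: gamma = 29, theta = 5; 29 ≥ 5 — satisfied.
C3: theta = 5, alpha = 22; 5 < 22 — satisfied.
C4: gamma × zeta = 29 × 13 = 377 — satisfied.
C5: gamma + eps = 29 + 26 = 55 — satisfied.
C6: alpha − delta = 22 − 18 = 4, not 7 — violated.
C7: min(18, 29) = 18 — satisfied.
C8: gcd(26, 18) = 2, not 7 — violated.
C9: zeta × delta = 13 × 18 = 234, not 233 — violated.
C10: alpha + delta + gamma = 22 + 18 + 29 = 69 — satisfied.
C11: min(22, 29) = 22 — satisfied.

The assignment fails constraints 1, 6, 8, and 9.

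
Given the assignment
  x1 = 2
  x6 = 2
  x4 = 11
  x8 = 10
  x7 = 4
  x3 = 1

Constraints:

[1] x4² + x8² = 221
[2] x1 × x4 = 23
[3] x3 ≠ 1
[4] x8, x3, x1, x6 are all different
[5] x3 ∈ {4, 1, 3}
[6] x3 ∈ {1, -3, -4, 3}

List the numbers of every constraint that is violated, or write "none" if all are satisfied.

Constraints 2, 3, and 4 do not hold.

[1] x4² + x8² = 11² + 10² = 121 + 100 = 221 — OK.
[2] x1 × x4 = 2 × 11 = 22, not 23 — violated.
[3] x3 = 1, but 1 is required to differ — violated.
[4] x1 = x6 = 2, not all different — violated.
[5] x3 = 1 is in {4, 1, 3} — OK.
[6] x3 = 1 is in {1, -3, -4, 3} — OK.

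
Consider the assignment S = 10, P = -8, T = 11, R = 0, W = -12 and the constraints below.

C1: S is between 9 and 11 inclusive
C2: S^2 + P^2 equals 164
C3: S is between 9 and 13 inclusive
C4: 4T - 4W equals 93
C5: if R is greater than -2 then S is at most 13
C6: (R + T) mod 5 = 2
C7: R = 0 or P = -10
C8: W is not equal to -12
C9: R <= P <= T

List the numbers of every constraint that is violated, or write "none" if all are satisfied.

The assignment fails constraints 4, 6, 8, 9.

C1: S = 10 lies in [9, 11] — holds.
C2: S^2 + P^2 = 10^2 + (-8)^2 = 100 + 64 = 164 — holds.
C3: S = 10 lies in [9, 13] — holds.
C4: 4T - 4W = 4(11) - 4(-12) = 92, not 93 — does not hold.
C5: R = 0 > -2, so we need S ≤ 13; S = 10 ≤ 13 — holds.
C6: R + T = 11; 11 mod 5 = 1, not 2 — does not hold.
C7: R = 0 = 0 (first disjunct) — holds.
C8: W = -12, but -12 is required to differ — does not hold.
C9: values 0, -8, 11; R = 0 is not <= P = -8 — does not hold.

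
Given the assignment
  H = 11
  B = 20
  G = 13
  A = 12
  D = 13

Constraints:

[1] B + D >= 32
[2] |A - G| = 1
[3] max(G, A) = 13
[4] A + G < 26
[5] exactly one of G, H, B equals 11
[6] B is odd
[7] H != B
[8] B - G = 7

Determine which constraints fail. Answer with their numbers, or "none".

Constraint 6 does not hold.

[1] B + D = 20 + 13 = 33; 33 ≥ 32 — satisfied.
[2] |12 - 13| = 1 — satisfied.
[3] max(13, 12) = 13 — satisfied.
[4] A + G = 12 + 13 = 25; 25 < 26 — satisfied.
[5] G=13, H=11, B=20; 1 of them equals 11 — satisfied.
[6] B = 20 is even — violated.
[7] H = 11, B = 20; distinct — satisfied.
[8] B - G = 20 - 13 = 7 — satisfied.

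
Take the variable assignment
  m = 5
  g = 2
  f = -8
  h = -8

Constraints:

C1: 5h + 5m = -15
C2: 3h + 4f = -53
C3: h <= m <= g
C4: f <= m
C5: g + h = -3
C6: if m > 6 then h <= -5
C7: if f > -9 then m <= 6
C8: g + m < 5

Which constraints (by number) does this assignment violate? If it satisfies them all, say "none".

Constraints 2, 3, 5, and 8 are violated.

C1: 5h + 5m = 5(-8) + 5(5) = -15  OK
C2: 3h + 4f = 3(-8) + 4(-8) = -56, not -53  FAIL
C3: values -8, 5, 2; m = 5 is not <= g = 2  FAIL
C4: f = -8, m = 5; -8 ≤ 5  OK
C5: g + h = 2 + (-8) = -6, not -3  FAIL
C6: m = 5, not > 6; antecedent false, conditional vacuously true  OK
C7: f = -8 > -9, so we need m ≤ 6; m = 5 ≤ 6  OK
C8: g + m = 2 + 5 = 7; 7 ≥ 5, bound 5 not met  FAIL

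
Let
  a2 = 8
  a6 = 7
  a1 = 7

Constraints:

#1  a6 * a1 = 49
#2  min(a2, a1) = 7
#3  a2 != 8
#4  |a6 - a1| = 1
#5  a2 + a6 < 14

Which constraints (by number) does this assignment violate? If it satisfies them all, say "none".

Violated: 3, 4, and 5.

#1 a6 * a1 = 7 * 7 = 49 — holds.
#2 min(8, 7) = 7 — holds.
#3 a2 = 8, but 8 is required to differ — fails.
#4 |7 - 7| = 0, not 1 — fails.
#5 a2 + a6 = 8 + 7 = 15; 15 ≥ 14, bound 14 not met — fails.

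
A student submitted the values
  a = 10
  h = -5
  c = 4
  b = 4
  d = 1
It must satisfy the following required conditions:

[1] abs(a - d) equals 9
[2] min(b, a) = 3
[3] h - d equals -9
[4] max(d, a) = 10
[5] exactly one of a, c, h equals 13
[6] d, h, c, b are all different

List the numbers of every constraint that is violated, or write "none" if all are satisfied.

[1] abs(10 - 1) = 9 — OK.
[2] min(4, 10) = 4, not 3 — violated.
[3] h - d = -5 - 1 = -6, not -9 — violated.
[4] max(1, 10) = 10 — OK.
[5] a=10, c=4, h=-5; 0 of them equal 13, not exactly one — violated.
[6] c = b = 4, not all different — violated.

Violated: 2, 3, 5, 6.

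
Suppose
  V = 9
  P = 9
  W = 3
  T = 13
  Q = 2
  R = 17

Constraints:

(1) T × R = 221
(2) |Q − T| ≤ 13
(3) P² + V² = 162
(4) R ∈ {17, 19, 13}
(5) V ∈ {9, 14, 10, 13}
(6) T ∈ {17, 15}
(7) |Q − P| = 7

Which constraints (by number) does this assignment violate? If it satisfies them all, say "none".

Constraint 6 is violated.

(1) T × R = 13 × 17 = 221  holds
(2) |2 − 13| = 11; 11 ≤ 13  holds
(3) P² + V² = 9² + 9² = 81 + 81 = 162  holds
(4) R = 17 is in {17, 19, 13}  holds
(5) V = 9 is in {9, 14, 10, 13}  holds
(6) T = 13 is not in {17, 15}  fails
(7) |2 − 9| = 7  holds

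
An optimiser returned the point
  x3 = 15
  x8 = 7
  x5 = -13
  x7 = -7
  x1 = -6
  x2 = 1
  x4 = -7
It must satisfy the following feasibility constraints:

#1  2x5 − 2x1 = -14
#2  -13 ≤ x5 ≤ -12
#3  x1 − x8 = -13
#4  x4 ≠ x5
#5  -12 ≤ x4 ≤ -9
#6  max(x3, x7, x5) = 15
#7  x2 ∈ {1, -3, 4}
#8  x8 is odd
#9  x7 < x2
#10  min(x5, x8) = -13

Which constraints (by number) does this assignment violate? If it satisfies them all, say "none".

#1 2x5 − 2x1 = 2(-13) − 2(-6) = -14 — holds.
#2 x5 = -13 lies in [-13, -12] — holds.
#3 x1 − x8 = -6 − 7 = -13 — holds.
#4 x4 = -7, x5 = -13; distinct — holds.
#5 x4 = -7 is outside [-12, -9] — fails.
#6 max(15, -7, -13) = 15 — holds.
#7 x2 = 1 is in {1, -3, 4} — holds.
#8 x8 = 7 is odd — holds.
#9 x7 = -7, x2 = 1; -7 < 1 — holds.
#10 min(-13, 7) = -13 — holds.

No — constraint 5 is not satisfied.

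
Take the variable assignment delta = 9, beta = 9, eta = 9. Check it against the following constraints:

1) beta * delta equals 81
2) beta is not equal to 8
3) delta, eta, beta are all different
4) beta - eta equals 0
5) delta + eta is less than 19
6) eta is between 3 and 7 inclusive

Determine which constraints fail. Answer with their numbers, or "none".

Constraints 3, 6 do not hold.

1) beta * delta = 9 * 9 = 81 — holds.
2) beta = 9, and 9 ≠ 8 — holds.
3) delta = eta = 9, not all different — fails.
4) beta - eta = 9 - 9 = 0 — holds.
5) delta + eta = 9 + 9 = 18; 18 < 19 — holds.
6) eta = 9 is outside [3, 7] — fails.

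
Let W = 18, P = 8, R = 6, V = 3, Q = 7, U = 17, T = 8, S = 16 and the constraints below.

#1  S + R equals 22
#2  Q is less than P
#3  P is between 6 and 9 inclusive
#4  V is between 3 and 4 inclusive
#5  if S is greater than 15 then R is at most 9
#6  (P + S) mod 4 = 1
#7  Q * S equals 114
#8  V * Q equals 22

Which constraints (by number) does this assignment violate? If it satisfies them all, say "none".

The assignment fails constraints 6, 7, and 8.

#1 S + R = 16 + 6 = 22 — satisfied.
#2 Q = 7, P = 8; 7 < 8 — satisfied.
#3 P = 8 lies in [6, 9] — satisfied.
#4 V = 3 lies in [3, 4] — satisfied.
#5 S = 16 > 15, so we need R ≤ 9; R = 6 ≤ 9 — satisfied.
#6 P + S = 24; 24 mod 4 = 0, not 1 — violated.
#7 Q * S = 7 * 16 = 112, not 114 — violated.
#8 V * Q = 3 * 7 = 21, not 22 — violated.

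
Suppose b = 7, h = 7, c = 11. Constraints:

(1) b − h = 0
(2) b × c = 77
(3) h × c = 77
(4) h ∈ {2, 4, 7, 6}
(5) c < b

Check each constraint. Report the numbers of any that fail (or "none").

Constraint 5 is violated.

(1) b − h = 7 − 7 = 0  true
(2) b × c = 7 × 11 = 77  true
(3) h × c = 7 × 11 = 77  true
(4) h = 7 is in {2, 4, 7, 6}  true
(5) c = 11, b = 7; 11 ≥ 7 (want <)  false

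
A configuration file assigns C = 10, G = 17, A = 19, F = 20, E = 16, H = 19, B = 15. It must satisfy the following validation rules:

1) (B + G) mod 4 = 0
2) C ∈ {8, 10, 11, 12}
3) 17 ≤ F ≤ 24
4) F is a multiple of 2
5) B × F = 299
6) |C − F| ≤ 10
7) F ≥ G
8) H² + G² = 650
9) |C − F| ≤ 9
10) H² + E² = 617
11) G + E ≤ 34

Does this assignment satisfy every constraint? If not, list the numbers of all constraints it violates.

The assignment fails constraints 5, 9.

1) B + G = 32; 32 mod 4 = 0 — holds.
2) C = 10 is in {8, 10, 11, 12} — holds.
3) F = 20 lies in [17, 24] — holds.
4) 20 / 2 = 10, so 2 divides 20 — holds.
5) B × F = 15 × 20 = 300, not 299 — fails.
6) |10 − 20| = 10; 10 ≤ 10 — holds.
7) F = 20, G = 17; 20 ≥ 17 — holds.
8) H² + G² = 19² + 17² = 361 + 289 = 650 — holds.
9) |10 − 20| = 10; 10 > 9, exceeds bound 9 — fails.
10) H² + E² = 19² + 16² = 361 + 256 = 617 — holds.
11) G + E = 17 + 16 = 33; 33 ≤ 34 — holds.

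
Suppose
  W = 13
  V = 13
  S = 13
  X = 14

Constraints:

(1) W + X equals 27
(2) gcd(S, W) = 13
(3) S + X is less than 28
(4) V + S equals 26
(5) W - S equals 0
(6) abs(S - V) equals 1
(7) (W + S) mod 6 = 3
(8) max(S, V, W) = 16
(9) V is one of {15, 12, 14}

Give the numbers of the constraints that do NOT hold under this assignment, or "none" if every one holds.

(1) W + X = 13 + 14 = 27  yes
(2) gcd(13, 13) = 13  yes
(3) S + X = 13 + 14 = 27; 27 < 28  yes
(4) V + S = 13 + 13 = 26  yes
(5) W - S = 13 - 13 = 0  yes
(6) abs(13 - 13) = 0, not 1  no
(7) W + S = 26; 26 mod 6 = 2, not 3  no
(8) max(13, 13, 13) = 13, not 16  no
(9) V = 13 is not in {15, 12, 14}  no

Violated: 6, 7, 8, 9.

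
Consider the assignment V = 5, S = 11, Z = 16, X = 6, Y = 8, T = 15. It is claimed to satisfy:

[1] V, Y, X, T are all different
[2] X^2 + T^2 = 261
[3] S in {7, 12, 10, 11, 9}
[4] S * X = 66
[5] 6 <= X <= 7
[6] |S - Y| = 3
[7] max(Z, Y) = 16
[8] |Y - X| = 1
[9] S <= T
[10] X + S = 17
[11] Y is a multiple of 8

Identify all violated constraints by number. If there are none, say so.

Constraint 8 is violated.

[1] values 5, 8, 6, 15 are pairwise distinct — satisfied.
[2] X^2 + T^2 = 6^2 + 15^2 = 36 + 225 = 261 — satisfied.
[3] S = 11 is in {7, 12, 10, 11, 9} — satisfied.
[4] S * X = 11 * 6 = 66 — satisfied.
[5] X = 6 lies in [6, 7] — satisfied.
[6] |11 - 8| = 3 — satisfied.
[7] max(16, 8) = 16 — satisfied.
[8] |8 - 6| = 2, not 1 — violated.
[9] S = 11, T = 15; 11 ≤ 15 — satisfied.
[10] X + S = 6 + 11 = 17 — satisfied.
[11] 8 / 8 = 1, so 8 divides 8 — satisfied.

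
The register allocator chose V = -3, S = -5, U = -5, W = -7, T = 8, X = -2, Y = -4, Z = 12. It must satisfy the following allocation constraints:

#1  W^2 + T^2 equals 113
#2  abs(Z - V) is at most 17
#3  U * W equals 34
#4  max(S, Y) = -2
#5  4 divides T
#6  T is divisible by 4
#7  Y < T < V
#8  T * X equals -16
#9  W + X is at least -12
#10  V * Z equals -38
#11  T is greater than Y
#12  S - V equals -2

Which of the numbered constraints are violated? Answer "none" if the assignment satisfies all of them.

#1 W^2 + T^2 = (-7)^2 + 8^2 = 49 + 64 = 113 — satisfied.
#2 abs(12 - (-3)) = 15; 15 ≤ 17 — satisfied.
#3 U * W = -5 * (-7) = 35, not 34 — violated.
#4 max(-5, -4) = -4, not -2 — violated.
#5 8 / 4 = 2, so 4 divides 8 — satisfied.
#6 8 / 4 = 2, so 4 divides 8 — satisfied.
#7 values -4, 8, -3; T = 8 is not < V = -3 — violated.
#8 T * X = 8 * (-2) = -16 — satisfied.
#9 W + X = -7 + (-2) = -9; -9 ≥ -12 — satisfied.
#10 V * Z = -3 * 12 = -36, not -38 — violated.
#11 T = 8, Y = -4; 8 > -4 — satisfied.
#12 S - V = -5 - (-3) = -2 — satisfied.

No — constraints 3, 4, 7, 10 are not satisfied.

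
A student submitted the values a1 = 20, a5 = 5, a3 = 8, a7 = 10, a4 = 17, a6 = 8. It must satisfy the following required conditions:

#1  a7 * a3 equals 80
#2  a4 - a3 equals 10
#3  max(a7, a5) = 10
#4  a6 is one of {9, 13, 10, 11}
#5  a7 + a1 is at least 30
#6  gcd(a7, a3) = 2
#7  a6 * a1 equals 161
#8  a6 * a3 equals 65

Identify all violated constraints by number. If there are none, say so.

The assignment fails constraints 2, 4, 7, and 8.

#1 a7 * a3 = 10 * 8 = 80  ✔
#2 a4 - a3 = 17 - 8 = 9, not 10  ✘
#3 max(10, 5) = 10  ✔
#4 a6 = 8 is not in {9, 13, 10, 11}  ✘
#5 a7 + a1 = 10 + 20 = 30; 30 ≥ 30  ✔
#6 gcd(10, 8) = 2  ✔
#7 a6 * a1 = 8 * 20 = 160, not 161  ✘
#8 a6 * a3 = 8 * 8 = 64, not 65  ✘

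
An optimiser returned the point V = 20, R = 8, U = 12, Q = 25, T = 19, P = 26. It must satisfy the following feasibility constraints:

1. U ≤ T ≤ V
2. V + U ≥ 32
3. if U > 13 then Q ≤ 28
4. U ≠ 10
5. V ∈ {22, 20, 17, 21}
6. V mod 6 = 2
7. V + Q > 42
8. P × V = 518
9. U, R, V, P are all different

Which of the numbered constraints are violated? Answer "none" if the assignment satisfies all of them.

1. values 12 ≤ 19 ≤ 20 — satisfied.
2. V + U = 20 + 12 = 32; 32 ≥ 32 — satisfied.
3. U = 12, not > 13; antecedent false, conditional vacuously true — satisfied.
4. U = 12, and 12 ≠ 10 — satisfied.
5. V = 20 is in {22, 20, 17, 21} — satisfied.
6. 20 mod 6 = 2 — satisfied.
7. V + Q = 20 + 25 = 45; 45 > 42 — satisfied.
8. P × V = 26 × 20 = 520, not 518 — violated.
9. values 12, 8, 20, 26 are pairwise distinct — satisfied.

Violated: 8.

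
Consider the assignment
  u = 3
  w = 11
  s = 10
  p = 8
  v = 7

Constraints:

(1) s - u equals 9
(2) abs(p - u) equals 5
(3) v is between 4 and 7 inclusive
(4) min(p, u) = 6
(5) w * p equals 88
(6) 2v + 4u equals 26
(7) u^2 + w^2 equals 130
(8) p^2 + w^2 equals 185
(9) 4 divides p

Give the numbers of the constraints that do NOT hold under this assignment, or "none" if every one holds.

No — constraints 1, 4 are not satisfied.

(1) s - u = 10 - 3 = 7, not 9 — violated.
(2) abs(8 - 3) = 5 — OK.
(3) v = 7 lies in [4, 7] — OK.
(4) min(8, 3) = 3, not 6 — violated.
(5) w * p = 11 * 8 = 88 — OK.
(6) 2v + 4u = 2(7) + 4(3) = 26 — OK.
(7) u^2 + w^2 = 3^2 + 11^2 = 9 + 121 = 130 — OK.
(8) p^2 + w^2 = 8^2 + 11^2 = 64 + 121 = 185 — OK.
(9) 8 / 4 = 2, so 4 divides 8 — OK.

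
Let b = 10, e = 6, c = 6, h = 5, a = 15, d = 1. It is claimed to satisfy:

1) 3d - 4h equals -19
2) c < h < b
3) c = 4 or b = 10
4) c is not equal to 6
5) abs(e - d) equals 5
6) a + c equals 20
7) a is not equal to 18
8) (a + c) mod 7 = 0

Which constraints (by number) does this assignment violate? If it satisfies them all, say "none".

Constraints 1, 2, 4, 6 do not hold.

1) 3d - 4h = 3(1) - 4(5) = -17, not -19  ✗
2) values 6, 5, 10; c = 6 is not < h = 5  ✗
3) c = 6 ≠ 4, but b = 10 = 10 (second disjunct)  ✓
4) c = 6, but 6 is required to differ  ✗
5) abs(6 - 1) = 5  ✓
6) a + c = 15 + 6 = 21, not 20  ✗
7) a = 15, and 15 ≠ 18  ✓
8) a + c = 21; 21 mod 7 = 0  ✓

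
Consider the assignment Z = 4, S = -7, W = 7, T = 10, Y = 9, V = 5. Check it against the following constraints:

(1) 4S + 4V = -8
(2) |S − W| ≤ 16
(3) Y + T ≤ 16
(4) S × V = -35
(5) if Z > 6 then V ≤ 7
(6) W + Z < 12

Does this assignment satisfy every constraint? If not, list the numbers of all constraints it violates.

No — constraint 3 is not satisfied.

(1) 4S + 4V = 4(-7) + 4(5) = -8 — satisfied.
(2) |-7 − 7| = 14; 14 ≤ 16 — satisfied.
(3) Y + T = 9 + 10 = 19; 19 > 16, bound 16 not met — violated.
(4) S × V = -7 × 5 = -35 — satisfied.
(5) Z = 4, not > 6; antecedent false, conditional vacuously true — satisfied.
(6) W + Z = 7 + 4 = 11; 11 < 12 — satisfied.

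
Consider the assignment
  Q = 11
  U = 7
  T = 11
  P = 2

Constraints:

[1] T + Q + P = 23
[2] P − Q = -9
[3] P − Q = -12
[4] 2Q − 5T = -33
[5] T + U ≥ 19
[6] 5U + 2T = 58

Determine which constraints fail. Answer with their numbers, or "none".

Constraints 1, 3, 5, 6 do not hold.

[1] T + Q + P = 11 + 11 + 2 = 24, not 23  fails
[2] P − Q = 2 − 11 = -9  holds
[3] P − Q = 2 − 11 = -9, not -12  fails
[4] 2Q − 5T = 2(11) − 5(11) = -33  holds
[5] T + U = 11 + 7 = 18; 18 < 19, bound 19 not met  fails
[6] 5U + 2T = 5(7) + 2(11) = 57, not 58  fails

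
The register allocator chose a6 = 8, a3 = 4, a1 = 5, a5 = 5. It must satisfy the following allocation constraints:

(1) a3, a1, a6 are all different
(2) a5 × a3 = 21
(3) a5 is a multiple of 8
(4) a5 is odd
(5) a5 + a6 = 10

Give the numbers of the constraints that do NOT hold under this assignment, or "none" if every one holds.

(1) values 4, 5, 8 are pairwise distinct — satisfied.
(2) a5 × a3 = 5 × 4 = 20, not 21 — violated.
(3) 5 = 8×0 + 5, so 8 does not divide 5 — violated.
(4) a5 = 5 is odd — satisfied.
(5) a5 + a6 = 5 + 8 = 13, not 10 — violated.

No — constraints 2, 3, 5 are not satisfied.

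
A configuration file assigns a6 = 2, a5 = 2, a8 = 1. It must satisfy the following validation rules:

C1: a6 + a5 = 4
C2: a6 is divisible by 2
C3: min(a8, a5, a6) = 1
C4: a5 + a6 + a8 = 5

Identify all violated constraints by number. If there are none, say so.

C1: a6 + a5 = 2 + 2 = 4  yes
C2: 2 / 2 = 1, so 2 divides 2  yes
C3: min(1, 2, 2) = 1  yes
C4: a5 + a6 + a8 = 2 + 2 + 1 = 5  yes

All constraints are satisfied.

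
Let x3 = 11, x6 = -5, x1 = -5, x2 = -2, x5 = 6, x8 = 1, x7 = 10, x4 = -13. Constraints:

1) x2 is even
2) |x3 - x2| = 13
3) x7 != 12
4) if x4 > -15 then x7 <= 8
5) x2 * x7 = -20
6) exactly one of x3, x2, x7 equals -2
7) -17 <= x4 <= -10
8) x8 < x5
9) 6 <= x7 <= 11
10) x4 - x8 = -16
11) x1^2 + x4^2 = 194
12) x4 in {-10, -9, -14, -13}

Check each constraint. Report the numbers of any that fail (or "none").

1) x2 = -2 is even — satisfied.
2) |11 - (-2)| = 13 — satisfied.
3) x7 = 10, and 10 ≠ 12 — satisfied.
4) x4 = -13 > -15, so we need x7 ≤ 8; but x7 = 10 > 8 — violated.
5) x2 * x7 = -2 * 10 = -20 — satisfied.
6) x3=11, x2=-2, x7=10; 1 of them equals -2 — satisfied.
7) x4 = -13 lies in [-17, -10] — satisfied.
8) x8 = 1, x5 = 6; 1 < 6 — satisfied.
9) x7 = 10 lies in [6, 11] — satisfied.
10) x4 - x8 = -13 - 1 = -14, not -16 — violated.
11) x1^2 + x4^2 = (-5)^2 + (-13)^2 = 25 + 169 = 194 — satisfied.
12) x4 = -13 is in {-10, -9, -14, -13} — satisfied.

The assignment fails constraints 4 and 10.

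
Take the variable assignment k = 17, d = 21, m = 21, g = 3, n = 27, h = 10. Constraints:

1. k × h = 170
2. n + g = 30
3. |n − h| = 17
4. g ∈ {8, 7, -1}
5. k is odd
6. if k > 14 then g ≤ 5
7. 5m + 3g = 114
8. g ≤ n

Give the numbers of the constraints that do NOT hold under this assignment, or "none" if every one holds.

1. k × h = 17 × 10 = 170  yes
2. n + g = 27 + 3 = 30  yes
3. |27 − 10| = 17  yes
4. g = 3 is not in {8, 7, -1}  no
5. k = 17 is odd  yes
6. k = 17 > 14, so we need g ≤ 5; g = 3 ≤ 5  yes
7. 5m + 3g = 5(21) + 3(3) = 114  yes
8. g = 3, n = 27; 3 ≤ 27  yes

Violated: 4.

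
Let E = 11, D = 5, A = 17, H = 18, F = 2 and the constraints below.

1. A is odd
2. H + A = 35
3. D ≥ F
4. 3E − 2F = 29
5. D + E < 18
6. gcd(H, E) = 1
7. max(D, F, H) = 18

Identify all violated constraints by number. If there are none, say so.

Yes — all constraints hold.

1. A = 17 is odd — OK.
2. H + A = 18 + 17 = 35 — OK.
3. D = 5, F = 2; 5 ≥ 2 — OK.
4. 3E − 2F = 3(11) − 2(2) = 29 — OK.
5. D + E = 5 + 11 = 16; 16 < 18 — OK.
6. gcd(18, 11) = 1 — OK.
7. max(5, 2, 18) = 18 — OK.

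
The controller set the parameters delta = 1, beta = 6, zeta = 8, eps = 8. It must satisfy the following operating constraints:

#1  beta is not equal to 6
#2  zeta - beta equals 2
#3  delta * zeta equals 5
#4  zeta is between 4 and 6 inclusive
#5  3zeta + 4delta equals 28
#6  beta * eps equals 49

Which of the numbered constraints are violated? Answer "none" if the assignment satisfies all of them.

Violated: 1, 3, 4, and 6.

#1 beta = 6, but 6 is required to differ — violated.
#2 zeta - beta = 8 - 6 = 2 — OK.
#3 delta * zeta = 1 * 8 = 8, not 5 — violated.
#4 zeta = 8 is outside [4, 6] — violated.
#5 3zeta + 4delta = 3(8) + 4(1) = 28 — OK.
#6 beta * eps = 6 * 8 = 48, not 49 — violated.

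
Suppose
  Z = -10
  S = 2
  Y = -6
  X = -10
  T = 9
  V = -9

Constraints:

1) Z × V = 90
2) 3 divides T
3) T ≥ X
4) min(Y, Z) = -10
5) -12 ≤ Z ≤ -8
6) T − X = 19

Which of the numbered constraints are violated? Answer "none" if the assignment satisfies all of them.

1) Z × V = -10 × (-9) = 90 — holds.
2) 9 / 3 = 3, so 3 divides 9 — holds.
3) T = 9, X = -10; 9 ≥ -10 — holds.
4) min(-6, -10) = -10 — holds.
5) Z = -10 lies in [-12, -8] — holds.
6) T − X = 9 − (-10) = 19 — holds.

None — every constraint holds.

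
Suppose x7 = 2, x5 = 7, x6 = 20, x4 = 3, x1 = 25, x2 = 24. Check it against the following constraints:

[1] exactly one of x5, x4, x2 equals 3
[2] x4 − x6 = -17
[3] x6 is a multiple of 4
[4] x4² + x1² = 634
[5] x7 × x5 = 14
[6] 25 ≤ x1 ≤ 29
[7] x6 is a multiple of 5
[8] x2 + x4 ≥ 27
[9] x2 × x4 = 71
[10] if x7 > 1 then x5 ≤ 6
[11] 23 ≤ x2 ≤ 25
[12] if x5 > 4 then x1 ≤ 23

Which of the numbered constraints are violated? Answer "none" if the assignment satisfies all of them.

Constraints 9, 10, 12 do not hold.

[1] x5=7, x4=3, x2=24; 1 of them equals 3  OK
[2] x4 − x6 = 3 − 20 = -17  OK
[3] 20 / 4 = 5, so 4 divides 20  OK
[4] x4² + x1² = 3² + 25² = 9 + 625 = 634  OK
[5] x7 × x5 = 2 × 7 = 14  OK
[6] x1 = 25 lies in [25, 29]  OK
[7] 20 / 5 = 4, so 5 divides 20  OK
[8] x2 + x4 = 24 + 3 = 27; 27 ≥ 27  OK
[9] x2 × x4 = 24 × 3 = 72, not 71  FAIL
[10] x7 = 2 > 1, so we need x5 ≤ 6; but x5 = 7 > 6  FAIL
[11] x2 = 24 lies in [23, 25]  OK
[12] x5 = 7 > 4, so we need x1 ≤ 23; but x1 = 25 > 23  FAIL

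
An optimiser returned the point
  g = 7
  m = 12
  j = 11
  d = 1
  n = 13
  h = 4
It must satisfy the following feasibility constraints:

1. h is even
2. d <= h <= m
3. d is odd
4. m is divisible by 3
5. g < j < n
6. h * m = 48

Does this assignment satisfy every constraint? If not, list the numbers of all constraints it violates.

All constraints are satisfied.

1. h = 4 is even  true
2. values 1 <= 4 <= 12  true
3. d = 1 is odd  true
4. 12 / 3 = 4, so 3 divides 12  true
5. values 7 < 11 < 13  true
6. h * m = 4 * 12 = 48  true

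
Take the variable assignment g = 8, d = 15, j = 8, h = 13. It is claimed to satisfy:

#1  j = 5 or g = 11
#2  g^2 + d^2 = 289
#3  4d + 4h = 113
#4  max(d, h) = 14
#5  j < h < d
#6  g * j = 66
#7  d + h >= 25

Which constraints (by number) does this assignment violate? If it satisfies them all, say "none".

#1 j = 8 ≠ 5 and g = 8 ≠ 11; both disjuncts false  ✗
#2 g^2 + d^2 = 8^2 + 15^2 = 64 + 225 = 289  ✓
#3 4d + 4h = 4(15) + 4(13) = 112, not 113  ✗
#4 max(15, 13) = 15, not 14  ✗
#5 values 8 < 13 < 15  ✓
#6 g * j = 8 * 8 = 64, not 66  ✗
#7 d + h = 15 + 13 = 28; 28 ≥ 25  ✓

Violated: 1, 3, 4, and 6.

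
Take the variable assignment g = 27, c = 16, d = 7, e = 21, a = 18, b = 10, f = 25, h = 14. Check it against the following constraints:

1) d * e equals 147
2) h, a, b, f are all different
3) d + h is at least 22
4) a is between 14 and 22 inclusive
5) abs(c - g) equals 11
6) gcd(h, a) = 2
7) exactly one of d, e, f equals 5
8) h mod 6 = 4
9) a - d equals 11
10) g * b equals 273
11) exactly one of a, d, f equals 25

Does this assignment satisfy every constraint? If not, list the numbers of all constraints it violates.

1) d * e = 7 * 21 = 147 — holds.
2) values 14, 18, 10, 25 are pairwise distinct — holds.
3) d + h = 7 + 14 = 21; 21 < 22, bound 22 not met — fails.
4) a = 18 lies in [14, 22] — holds.
5) abs(16 - 27) = 11 — holds.
6) gcd(14, 18) = 2 — holds.
7) d=7, e=21, f=25; 0 of them equal 5, not exactly one — fails.
8) 14 mod 6 = 2, not 4 — fails.
9) a - d = 18 - 7 = 11 — holds.
10) g * b = 27 * 10 = 270, not 273 — fails.
11) a=18, d=7, f=25; 1 of them equals 25 — holds.

No — constraints 3, 7, 8, and 10 are not satisfied.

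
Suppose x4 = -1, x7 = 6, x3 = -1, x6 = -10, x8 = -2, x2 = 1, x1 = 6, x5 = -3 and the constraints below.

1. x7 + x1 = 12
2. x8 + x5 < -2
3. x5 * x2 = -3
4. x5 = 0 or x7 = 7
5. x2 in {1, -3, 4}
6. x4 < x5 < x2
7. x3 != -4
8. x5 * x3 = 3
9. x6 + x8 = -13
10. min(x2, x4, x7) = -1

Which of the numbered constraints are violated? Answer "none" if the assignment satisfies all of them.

1. x7 + x1 = 6 + 6 = 12 — OK.
2. x8 + x5 = -2 + (-3) = -5; -5 < -2 — OK.
3. x5 * x2 = -3 * 1 = -3 — OK.
4. x5 = -3 ≠ 0 and x7 = 6 ≠ 7; both disjuncts false — violated.
5. x2 = 1 is in {1, -3, 4} — OK.
6. values -1, -3, 1; x4 = -1 is not < x5 = -3 — violated.
7. x3 = -1, and -1 ≠ -4 — OK.
8. x5 * x3 = -3 * (-1) = 3 — OK.
9. x6 + x8 = -10 + (-2) = -12, not -13 — violated.
10. min(1, -1, 6) = -1 — OK.

The assignment fails constraints 4, 6, and 9.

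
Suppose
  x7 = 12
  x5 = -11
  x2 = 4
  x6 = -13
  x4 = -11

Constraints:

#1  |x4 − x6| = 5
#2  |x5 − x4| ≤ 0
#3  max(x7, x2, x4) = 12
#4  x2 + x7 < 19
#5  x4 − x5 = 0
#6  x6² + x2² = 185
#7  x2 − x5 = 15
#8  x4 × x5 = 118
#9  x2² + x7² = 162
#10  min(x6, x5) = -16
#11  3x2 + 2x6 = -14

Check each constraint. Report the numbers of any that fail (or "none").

#1 |-11 − (-13)| = 2, not 5  ✘
#2 |-11 − (-11)| = 0; 0 ≤ 0  ✔
#3 max(12, 4, -11) = 12  ✔
#4 x2 + x7 = 4 + 12 = 16; 16 < 19  ✔
#5 x4 − x5 = -11 − (-11) = 0  ✔
#6 x6² + x2² = (-13)² + 4² = 169 + 16 = 185  ✔
#7 x2 − x5 = 4 − (-11) = 15  ✔
#8 x4 × x5 = -11 × (-11) = 121, not 118  ✘
#9 x2² + x7² = 4² + 12² = 16 + 144 = 160, not 162  ✘
#10 min(-13, -11) = -13, not -16  ✘
#11 3x2 + 2x6 = 3(4) + 2(-13) = -14  ✔

Constraints 1, 8, 9, and 10 are violated.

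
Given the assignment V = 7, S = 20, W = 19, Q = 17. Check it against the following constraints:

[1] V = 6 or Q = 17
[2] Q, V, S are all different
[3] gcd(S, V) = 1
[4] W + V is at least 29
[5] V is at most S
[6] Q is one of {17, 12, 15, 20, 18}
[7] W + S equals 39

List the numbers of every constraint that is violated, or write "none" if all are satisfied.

Constraint 4 does not hold.

[1] V = 7 ≠ 6, but Q = 17 = 17 (second disjunct) — OK.
[2] values 17, 7, 20 are pairwise distinct — OK.
[3] gcd(20, 7) = 1 — OK.
[4] W + V = 19 + 7 = 26; 26 < 29, bound 29 not met — violated.
[5] V = 7, S = 20; 7 ≤ 20 — OK.
[6] Q = 17 is in {17, 12, 15, 20, 18} — OK.
[7] W + S = 19 + 20 = 39 — OK.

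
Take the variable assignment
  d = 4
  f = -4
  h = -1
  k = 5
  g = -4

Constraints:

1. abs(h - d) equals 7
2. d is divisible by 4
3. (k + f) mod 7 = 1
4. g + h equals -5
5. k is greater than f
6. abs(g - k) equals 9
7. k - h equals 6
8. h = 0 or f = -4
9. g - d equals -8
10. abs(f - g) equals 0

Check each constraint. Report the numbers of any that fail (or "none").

1. abs(-1 - 4) = 5, not 7 — violated.
2. 4 / 4 = 1, so 4 divides 4 — OK.
3. k + f = 1; 1 mod 7 = 1 — OK.
4. g + h = -4 + (-1) = -5 — OK.
5. k = 5, f = -4; 5 > -4 — OK.
6. abs(-4 - 5) = 9 — OK.
7. k - h = 5 - (-1) = 6 — OK.
8. h = -1 ≠ 0, but f = -4 = -4 (second disjunct) — OK.
9. g - d = -4 - 4 = -8 — OK.
10. abs(-4 - (-4)) = 0 — OK.

Violated: 1.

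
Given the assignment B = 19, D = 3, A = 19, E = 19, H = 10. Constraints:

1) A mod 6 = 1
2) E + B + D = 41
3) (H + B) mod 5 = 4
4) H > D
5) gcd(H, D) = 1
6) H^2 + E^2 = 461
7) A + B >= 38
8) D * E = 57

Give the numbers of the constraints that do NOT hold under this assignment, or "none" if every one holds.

1) 19 mod 6 = 1 — OK.
2) E + B + D = 19 + 19 + 3 = 41 — OK.
3) H + B = 29; 29 mod 5 = 4 — OK.
4) H = 10, D = 3; 10 > 3 — OK.
5) gcd(10, 3) = 1 — OK.
6) H^2 + E^2 = 10^2 + 19^2 = 100 + 361 = 461 — OK.
7) A + B = 19 + 19 = 38; 38 ≥ 38 — OK.
8) D * E = 3 * 19 = 57 — OK.

No violations.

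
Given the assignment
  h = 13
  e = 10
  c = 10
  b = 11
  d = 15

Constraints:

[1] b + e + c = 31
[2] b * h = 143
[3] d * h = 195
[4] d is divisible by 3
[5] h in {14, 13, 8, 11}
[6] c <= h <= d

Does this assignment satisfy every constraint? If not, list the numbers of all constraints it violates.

[1] b + e + c = 11 + 10 + 10 = 31 — OK.
[2] b * h = 11 * 13 = 143 — OK.
[3] d * h = 15 * 13 = 195 — OK.
[4] 15 / 3 = 5, so 3 divides 15 — OK.
[5] h = 13 is in {14, 13, 8, 11} — OK.
[6] values 10 <= 13 <= 15 — OK.

All constraints are satisfied.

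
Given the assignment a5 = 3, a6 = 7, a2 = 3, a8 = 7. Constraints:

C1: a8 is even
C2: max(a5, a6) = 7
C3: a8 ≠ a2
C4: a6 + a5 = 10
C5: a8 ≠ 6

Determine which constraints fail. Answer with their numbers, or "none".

C1: a8 = 7 is odd — violated.
C2: max(3, 7) = 7 — OK.
C3: a8 = 7, a2 = 3; distinct — OK.
C4: a6 + a5 = 7 + 3 = 10 — OK.
C5: a8 = 7, and 7 ≠ 6 — OK.

The assignment fails constraint 1.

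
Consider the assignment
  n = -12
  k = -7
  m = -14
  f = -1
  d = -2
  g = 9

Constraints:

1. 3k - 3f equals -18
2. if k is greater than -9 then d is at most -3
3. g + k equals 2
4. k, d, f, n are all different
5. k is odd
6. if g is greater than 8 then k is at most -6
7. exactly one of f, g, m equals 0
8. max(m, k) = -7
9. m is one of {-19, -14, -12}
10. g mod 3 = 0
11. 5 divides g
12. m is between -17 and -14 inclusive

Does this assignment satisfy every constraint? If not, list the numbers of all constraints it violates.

The assignment fails constraints 2, 7, and 11.

1. 3k - 3f = 3(-7) - 3(-1) = -18  yes
2. k = -7 > -9, so we need d ≤ -3; but d = -2 > -3  no
3. g + k = 9 + (-7) = 2  yes
4. values -7, -2, -1, -12 are pairwise distinct  yes
5. k = -7 is odd  yes
6. g = 9 > 8, so we need k ≤ -6; k = -7 ≤ -6  yes
7. f=-1, g=9, m=-14; 0 of them equal 0, not exactly one  no
8. max(-14, -7) = -7  yes
9. m = -14 is in {-19, -14, -12}  yes
10. 9 mod 3 = 0  yes
11. 9 = 5*1 + 4, so 5 does not divide 9  no
12. m = -14 lies in [-17, -14]  yes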